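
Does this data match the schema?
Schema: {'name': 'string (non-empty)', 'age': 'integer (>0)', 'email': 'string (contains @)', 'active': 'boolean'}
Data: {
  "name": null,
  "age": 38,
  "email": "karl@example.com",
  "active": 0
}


Validating each field against schema:
  name: FAIL (null is not a string)
  age: OK (positive integer)
  email: OK (string with @)
  active: FAIL (0 is not a boolean)

Result: INVALID (2 errors: name, active)

INVALID (2 errors: name, active)


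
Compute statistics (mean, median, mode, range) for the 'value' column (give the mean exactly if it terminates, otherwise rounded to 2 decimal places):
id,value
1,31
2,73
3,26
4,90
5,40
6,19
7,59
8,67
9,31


Data: [31, 73, 26, 90, 40, 19, 59, 67, 31]
Count: 9
Sum: 436
Mean: 436/9 ≈ 48.44 (rounded to 2 decimal places)
Sorted: [19, 26, 31, 31, 40, 59, 67, 73, 90]
Median: 40.0
Mode: 31 (2 times)
Range: 90 - 19 = 71
Min: 19, Max: 90

mean≈48.44, median=40.0, mode=31, range=71


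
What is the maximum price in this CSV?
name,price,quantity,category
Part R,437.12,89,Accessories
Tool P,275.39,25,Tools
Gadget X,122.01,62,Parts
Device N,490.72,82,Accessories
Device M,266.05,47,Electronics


Computing maximum price:
Values: [437.12, 275.39, 122.01, 490.72, 266.05]
Max = 490.72

490.72


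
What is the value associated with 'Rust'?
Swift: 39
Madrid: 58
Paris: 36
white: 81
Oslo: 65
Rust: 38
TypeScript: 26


Looking up key 'Rust'
Value: 38

38


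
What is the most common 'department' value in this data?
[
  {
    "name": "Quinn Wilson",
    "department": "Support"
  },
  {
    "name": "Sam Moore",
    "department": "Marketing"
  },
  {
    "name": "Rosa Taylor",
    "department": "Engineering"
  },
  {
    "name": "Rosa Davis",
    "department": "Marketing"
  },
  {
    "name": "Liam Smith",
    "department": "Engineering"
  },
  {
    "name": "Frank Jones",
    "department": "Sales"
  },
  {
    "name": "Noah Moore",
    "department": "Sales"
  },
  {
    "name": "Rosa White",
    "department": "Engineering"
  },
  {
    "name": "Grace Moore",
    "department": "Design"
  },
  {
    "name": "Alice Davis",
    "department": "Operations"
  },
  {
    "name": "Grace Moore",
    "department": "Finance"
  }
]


Counting 'department' values across 11 records:

  Engineering: 3 ###
  Marketing: 2 ##
  Sales: 2 ##
  Support: 1 #
  Design: 1 #
  Operations: 1 #
  Finance: 1 #

Most common: Engineering (3 times)

Engineering (3 times)


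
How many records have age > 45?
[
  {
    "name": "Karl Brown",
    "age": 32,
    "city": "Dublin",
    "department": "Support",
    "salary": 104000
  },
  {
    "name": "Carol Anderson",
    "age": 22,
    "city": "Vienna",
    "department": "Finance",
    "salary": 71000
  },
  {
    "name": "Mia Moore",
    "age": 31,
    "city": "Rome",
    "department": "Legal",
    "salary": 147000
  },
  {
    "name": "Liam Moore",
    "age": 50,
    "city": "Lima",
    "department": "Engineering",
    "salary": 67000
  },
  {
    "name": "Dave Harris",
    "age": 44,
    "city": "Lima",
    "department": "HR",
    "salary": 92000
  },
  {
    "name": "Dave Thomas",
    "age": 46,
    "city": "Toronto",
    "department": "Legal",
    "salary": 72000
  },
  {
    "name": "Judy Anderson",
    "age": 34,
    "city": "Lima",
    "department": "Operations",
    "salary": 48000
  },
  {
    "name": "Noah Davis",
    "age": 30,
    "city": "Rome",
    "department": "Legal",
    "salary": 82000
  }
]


Data: 8 records
Condition: age > 45

Checking each record:
  Karl Brown: 32
  Carol Anderson: 22
  Mia Moore: 31
  Liam Moore: 50 MATCH
  Dave Harris: 44
  Dave Thomas: 46 MATCH
  Judy Anderson: 34
  Noah Davis: 30

Count: 2

2


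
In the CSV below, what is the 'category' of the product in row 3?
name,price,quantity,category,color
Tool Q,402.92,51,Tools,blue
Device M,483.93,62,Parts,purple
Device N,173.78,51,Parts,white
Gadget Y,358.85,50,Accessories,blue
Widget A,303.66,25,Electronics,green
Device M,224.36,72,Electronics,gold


Query: Row 3 ('Device N'), column 'category'
Value: Parts

Parts


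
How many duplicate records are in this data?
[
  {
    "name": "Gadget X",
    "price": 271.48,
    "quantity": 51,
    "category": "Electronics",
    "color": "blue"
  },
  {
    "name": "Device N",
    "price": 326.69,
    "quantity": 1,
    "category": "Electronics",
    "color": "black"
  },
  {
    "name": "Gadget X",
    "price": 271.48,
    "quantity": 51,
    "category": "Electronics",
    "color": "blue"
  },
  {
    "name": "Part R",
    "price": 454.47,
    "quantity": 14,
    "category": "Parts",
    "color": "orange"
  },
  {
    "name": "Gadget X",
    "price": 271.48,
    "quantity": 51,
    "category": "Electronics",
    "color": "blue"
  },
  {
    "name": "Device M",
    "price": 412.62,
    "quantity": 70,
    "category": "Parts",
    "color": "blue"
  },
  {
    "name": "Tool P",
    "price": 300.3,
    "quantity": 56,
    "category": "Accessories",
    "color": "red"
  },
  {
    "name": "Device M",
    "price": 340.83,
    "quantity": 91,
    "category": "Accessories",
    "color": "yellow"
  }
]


Checking 8 records for duplicates:

  Row 1: Gadget X ($271.48, qty 51)
  Row 2: Device N ($326.69, qty 1)
  Row 3: Gadget X ($271.48, qty 51) <-- DUPLICATE
  Row 4: Part R ($454.47, qty 14)
  Row 5: Gadget X ($271.48, qty 51) <-- DUPLICATE
  Row 6: Device M ($412.62, qty 70)
  Row 7: Tool P ($300.3, qty 56)
  Row 8: Device M ($340.83, qty 91)

Duplicates found: 2
Unique records: 6

2 duplicates, 6 unique


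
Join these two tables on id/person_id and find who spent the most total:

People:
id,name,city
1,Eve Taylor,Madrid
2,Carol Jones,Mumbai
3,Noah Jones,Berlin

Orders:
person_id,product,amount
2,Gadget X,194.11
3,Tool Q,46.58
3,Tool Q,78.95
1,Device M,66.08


Join on: people.id = orders.person_id

Joined rows:
  Carol Jones (Mumbai) bought Gadget X for $194.11
  Noah Jones (Berlin) bought Tool Q for $46.58
  Noah Jones (Berlin) bought Tool Q for $78.95
  Eve Taylor (Madrid) bought Device M for $66.08

Total per person:
  Carol Jones: $194.11
  Noah Jones: $125.53
  Eve Taylor: $66.08

Top spender: Carol Jones ($194.11)

Carol Jones ($194.11)


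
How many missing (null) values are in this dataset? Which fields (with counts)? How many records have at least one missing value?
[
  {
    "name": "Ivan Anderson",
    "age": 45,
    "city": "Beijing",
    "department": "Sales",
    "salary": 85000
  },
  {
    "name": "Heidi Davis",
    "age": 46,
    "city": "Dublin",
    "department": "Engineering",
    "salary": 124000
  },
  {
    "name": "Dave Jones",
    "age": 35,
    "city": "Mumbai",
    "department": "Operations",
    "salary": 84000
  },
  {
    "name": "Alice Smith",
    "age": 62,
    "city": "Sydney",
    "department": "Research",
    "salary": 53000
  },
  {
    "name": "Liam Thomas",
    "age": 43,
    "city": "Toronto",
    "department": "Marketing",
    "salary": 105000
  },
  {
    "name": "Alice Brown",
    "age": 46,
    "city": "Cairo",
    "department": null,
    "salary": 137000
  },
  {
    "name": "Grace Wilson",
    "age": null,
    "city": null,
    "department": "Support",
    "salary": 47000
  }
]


Checking for missing (null) values in 7 records:

  Ivan Anderson: complete
  Heidi Davis: complete
  Dave Jones: complete
  Alice Smith: complete
  Liam Thomas: complete
  Alice Brown: department
  Grace Wilson: age, city

Per field:
  name: 0 missing
  age: 1 missing
  city: 1 missing
  department: 1 missing
  salary: 0 missing

Total missing values: 3
Records with any missing: 2

3 missing values (age: 1, city: 1, department: 1); 2 incomplete records


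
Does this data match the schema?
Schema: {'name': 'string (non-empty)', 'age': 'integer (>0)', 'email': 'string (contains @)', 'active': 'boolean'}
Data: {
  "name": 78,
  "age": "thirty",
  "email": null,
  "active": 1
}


Validating each field against schema:
  name: FAIL (78 is not a string)
  age: FAIL ("thirty" is not an integer)
  email: FAIL (null is not a string)
  active: FAIL (1 is not a boolean)

Result: INVALID (4 errors: name, age, email, active)

INVALID (4 errors: name, age, email, active)


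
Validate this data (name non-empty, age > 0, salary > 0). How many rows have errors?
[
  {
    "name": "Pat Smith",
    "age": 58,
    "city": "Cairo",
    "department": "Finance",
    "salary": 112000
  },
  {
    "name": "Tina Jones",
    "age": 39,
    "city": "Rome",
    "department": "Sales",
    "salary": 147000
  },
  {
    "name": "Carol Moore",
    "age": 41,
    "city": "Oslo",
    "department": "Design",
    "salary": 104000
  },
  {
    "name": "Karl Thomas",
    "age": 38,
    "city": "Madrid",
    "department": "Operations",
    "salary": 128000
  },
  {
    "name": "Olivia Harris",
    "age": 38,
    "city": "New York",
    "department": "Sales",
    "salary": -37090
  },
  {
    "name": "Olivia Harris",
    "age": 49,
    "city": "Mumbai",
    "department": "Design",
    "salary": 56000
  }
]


Validating 6 records:
Rules: name non-empty, age > 0, salary > 0

  Row 1 (Pat Smith): OK
  Row 2 (Tina Jones): OK
  Row 3 (Carol Moore): OK
  Row 4 (Karl Thomas): OK
  Row 5 (Olivia Harris): negative salary: -37090
  Row 6 (Olivia Harris): OK

Total errors: 1

1 errors


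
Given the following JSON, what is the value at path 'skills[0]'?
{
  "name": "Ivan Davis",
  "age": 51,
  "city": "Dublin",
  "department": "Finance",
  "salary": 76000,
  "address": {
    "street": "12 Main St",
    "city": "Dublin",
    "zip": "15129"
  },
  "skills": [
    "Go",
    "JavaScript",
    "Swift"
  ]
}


Query: skills[0]
Path: skills -> first element
Value: Go

Go


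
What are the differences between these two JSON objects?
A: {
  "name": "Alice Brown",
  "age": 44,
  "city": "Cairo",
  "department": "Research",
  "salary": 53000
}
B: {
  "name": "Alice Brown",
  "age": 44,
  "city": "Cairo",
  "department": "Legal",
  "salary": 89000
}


Comparing each field (in key order):
  name: same
  age: same
  city: same
  department: DIFFERENT
  salary: DIFFERENT
Differences:
  department: Research -> Legal
  salary: 53000 -> 89000

2 field(s) changed

2 changes: department, salary


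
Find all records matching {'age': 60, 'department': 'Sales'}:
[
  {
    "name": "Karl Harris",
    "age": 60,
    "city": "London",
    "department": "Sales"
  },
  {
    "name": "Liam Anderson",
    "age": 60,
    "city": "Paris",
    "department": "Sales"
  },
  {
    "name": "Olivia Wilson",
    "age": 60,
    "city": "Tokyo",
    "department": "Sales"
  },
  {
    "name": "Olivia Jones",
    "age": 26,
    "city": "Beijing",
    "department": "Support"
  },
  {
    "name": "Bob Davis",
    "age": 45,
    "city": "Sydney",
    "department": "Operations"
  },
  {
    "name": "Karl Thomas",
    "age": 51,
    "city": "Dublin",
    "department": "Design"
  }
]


Search criteria: {'age': 60, 'department': 'Sales'}

Checking 6 records:
  Karl Harris: {age: 60, department: Sales} <-- MATCH
  Liam Anderson: {age: 60, department: Sales} <-- MATCH
  Olivia Wilson: {age: 60, department: Sales} <-- MATCH
  Olivia Jones: {age: 26, department: Support}
  Bob Davis: {age: 45, department: Operations}
  Karl Thomas: {age: 51, department: Design}

Matches: ["Karl Harris", "Liam Anderson", "Olivia Wilson"]

["Karl Harris", "Liam Anderson", "Olivia Wilson"]


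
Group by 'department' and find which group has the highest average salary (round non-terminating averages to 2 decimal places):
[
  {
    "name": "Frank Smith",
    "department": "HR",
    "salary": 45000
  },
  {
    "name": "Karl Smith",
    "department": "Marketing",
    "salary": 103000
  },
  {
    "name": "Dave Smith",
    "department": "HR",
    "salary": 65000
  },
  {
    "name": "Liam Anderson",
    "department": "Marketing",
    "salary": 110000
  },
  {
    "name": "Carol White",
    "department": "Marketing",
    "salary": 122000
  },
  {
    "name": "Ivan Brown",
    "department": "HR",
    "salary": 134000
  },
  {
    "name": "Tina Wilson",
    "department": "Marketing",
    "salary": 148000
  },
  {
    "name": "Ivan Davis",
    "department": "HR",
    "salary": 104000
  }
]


Group by: department

Groups:
  HR: 4 people, avg salary = 348000/4 = $87000
  Marketing: 4 people, avg salary = 483000/4 = $120750

Highest average salary: Marketing ($120750)

Marketing ($120750)


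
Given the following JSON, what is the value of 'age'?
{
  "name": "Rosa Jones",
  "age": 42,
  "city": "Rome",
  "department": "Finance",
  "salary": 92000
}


Looking up field 'age'
Value: 42

42


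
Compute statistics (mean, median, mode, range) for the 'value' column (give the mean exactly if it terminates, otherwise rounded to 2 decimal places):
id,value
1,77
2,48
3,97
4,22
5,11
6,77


Data: [77, 48, 97, 22, 11, 77]
Count: 6
Sum: 332
Mean: 332/6 ≈ 55.33 (rounded to 2 decimal places)
Sorted: [11, 22, 48, 77, 77, 97]
Median: 62.5
Mode: 77 (2 times)
Range: 97 - 11 = 86
Min: 11, Max: 97

mean≈55.33, median=62.5, mode=77, range=86


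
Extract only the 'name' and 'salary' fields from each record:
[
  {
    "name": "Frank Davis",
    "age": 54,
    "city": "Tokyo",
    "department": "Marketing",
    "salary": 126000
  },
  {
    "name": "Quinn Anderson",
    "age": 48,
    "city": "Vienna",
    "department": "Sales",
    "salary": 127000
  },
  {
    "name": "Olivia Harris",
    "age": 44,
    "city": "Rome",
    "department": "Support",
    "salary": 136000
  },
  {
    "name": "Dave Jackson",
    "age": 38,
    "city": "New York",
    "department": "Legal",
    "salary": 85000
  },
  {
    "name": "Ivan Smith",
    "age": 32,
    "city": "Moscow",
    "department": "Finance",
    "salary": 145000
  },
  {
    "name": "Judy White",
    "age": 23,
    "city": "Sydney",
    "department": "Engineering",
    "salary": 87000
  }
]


Original: 6 records with fields: name, age, city, department, salary
Keep: ['name', 'salary']
Drop: ['age', 'city', 'department']
Result: 6 records, 2 fields each

[
  {
    "name": "Frank Davis",
    "salary": 126000
  },
  {
    "name": "Quinn Anderson",
    "salary": 127000
  },
  {
    "name": "Olivia Harris",
    "salary": 136000
  },
  {
    "name": "Dave Jackson",
    "salary": 85000
  },
  {
    "name": "Ivan Smith",
    "salary": 145000
  },
  {
    "name": "Judy White",
    "salary": 87000
  }
]


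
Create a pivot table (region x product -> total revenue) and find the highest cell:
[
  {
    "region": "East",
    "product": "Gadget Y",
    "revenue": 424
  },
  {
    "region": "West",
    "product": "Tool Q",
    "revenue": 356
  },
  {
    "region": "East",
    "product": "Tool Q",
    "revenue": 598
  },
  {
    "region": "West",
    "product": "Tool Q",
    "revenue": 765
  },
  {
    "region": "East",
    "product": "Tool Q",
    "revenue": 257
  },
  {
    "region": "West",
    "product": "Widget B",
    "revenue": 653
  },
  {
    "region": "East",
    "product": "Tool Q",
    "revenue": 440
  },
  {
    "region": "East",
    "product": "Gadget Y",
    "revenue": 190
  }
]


Pivot: region (rows) x product (columns) -> total revenue

     Gadget Y      Tool Q        Widget B    
East           614          1295             0  
West             0          1121           653  

Highest: East / Tool Q = $1295

East / Tool Q = $1295


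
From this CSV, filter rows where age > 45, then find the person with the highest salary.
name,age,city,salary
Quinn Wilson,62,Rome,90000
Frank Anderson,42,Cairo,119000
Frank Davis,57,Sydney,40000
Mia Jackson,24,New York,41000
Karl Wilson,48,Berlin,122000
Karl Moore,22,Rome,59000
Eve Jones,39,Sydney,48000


Filter: age > 45
Sort by: salary (descending)

Filtered records (3):
  Karl Wilson, age 48, salary $122000
  Quinn Wilson, age 62, salary $90000
  Frank Davis, age 57, salary $40000

Highest salary: Karl Wilson ($122000)

Karl Wilson


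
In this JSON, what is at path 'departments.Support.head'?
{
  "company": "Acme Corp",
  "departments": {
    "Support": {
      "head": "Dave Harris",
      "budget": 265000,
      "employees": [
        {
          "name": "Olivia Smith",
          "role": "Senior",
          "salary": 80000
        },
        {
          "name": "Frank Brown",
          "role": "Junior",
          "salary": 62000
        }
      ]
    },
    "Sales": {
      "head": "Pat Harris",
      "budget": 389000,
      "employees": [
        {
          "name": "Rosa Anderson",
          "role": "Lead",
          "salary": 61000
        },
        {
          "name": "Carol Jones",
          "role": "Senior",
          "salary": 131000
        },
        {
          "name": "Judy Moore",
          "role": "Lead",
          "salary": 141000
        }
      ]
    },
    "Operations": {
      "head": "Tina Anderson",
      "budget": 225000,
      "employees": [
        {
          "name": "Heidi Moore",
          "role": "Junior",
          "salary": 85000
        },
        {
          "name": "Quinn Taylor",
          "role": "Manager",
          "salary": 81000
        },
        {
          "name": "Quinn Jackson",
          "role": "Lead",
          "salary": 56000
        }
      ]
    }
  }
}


Path: departments.Support.head

Navigate:
  -> departments
  -> Support
  -> head = 'Dave Harris'

Dave Harris


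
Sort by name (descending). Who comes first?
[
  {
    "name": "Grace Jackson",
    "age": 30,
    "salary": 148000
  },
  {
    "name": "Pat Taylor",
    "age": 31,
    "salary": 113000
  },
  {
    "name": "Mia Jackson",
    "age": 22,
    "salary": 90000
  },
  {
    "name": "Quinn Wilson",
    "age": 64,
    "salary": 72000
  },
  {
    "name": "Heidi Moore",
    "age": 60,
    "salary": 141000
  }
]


Sort by: name (descending)

Sorted order:
  1. Quinn Wilson (name = Quinn Wilson)
  2. Pat Taylor (name = Pat Taylor)
  3. Mia Jackson (name = Mia Jackson)
  4. Heidi Moore (name = Heidi Moore)
  5. Grace Jackson (name = Grace Jackson)

First: Quinn Wilson

Quinn Wilson


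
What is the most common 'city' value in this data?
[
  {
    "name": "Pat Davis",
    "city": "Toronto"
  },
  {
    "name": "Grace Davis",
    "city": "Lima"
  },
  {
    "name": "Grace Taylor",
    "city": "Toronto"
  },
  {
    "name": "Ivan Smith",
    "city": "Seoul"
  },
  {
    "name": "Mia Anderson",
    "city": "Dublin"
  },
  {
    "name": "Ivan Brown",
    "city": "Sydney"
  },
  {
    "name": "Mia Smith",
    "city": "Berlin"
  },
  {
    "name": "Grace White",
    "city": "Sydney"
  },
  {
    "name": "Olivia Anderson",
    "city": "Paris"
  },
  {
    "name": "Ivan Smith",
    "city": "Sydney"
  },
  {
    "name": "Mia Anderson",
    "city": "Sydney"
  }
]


Counting 'city' values across 11 records:

  Sydney: 4 ####
  Toronto: 2 ##
  Lima: 1 #
  Seoul: 1 #
  Dublin: 1 #
  Berlin: 1 #
  Paris: 1 #

Most common: Sydney (4 times)

Sydney (4 times)


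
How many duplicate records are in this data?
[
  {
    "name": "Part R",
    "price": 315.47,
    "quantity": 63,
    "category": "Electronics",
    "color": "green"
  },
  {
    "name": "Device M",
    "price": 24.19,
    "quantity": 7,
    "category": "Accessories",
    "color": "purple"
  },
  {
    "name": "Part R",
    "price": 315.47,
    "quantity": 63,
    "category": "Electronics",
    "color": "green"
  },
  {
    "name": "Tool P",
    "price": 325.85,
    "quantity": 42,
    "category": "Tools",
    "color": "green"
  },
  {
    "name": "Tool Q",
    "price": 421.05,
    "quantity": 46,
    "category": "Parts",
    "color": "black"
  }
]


Checking 5 records for duplicates:

  Row 1: Part R ($315.47, qty 63)
  Row 2: Device M ($24.19, qty 7)
  Row 3: Part R ($315.47, qty 63) <-- DUPLICATE
  Row 4: Tool P ($325.85, qty 42)
  Row 5: Tool Q ($421.05, qty 46)

Duplicates found: 1
Unique records: 4

1 duplicates, 4 unique


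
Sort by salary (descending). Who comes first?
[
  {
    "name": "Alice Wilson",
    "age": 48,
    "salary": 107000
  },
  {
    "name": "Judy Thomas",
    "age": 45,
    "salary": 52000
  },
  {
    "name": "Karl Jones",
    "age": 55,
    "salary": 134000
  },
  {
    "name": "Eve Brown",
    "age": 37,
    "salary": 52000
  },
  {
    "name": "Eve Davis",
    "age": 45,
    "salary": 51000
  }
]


Sort by: salary (descending)

Sorted order:
  1. Karl Jones (salary = 134000)
  2. Alice Wilson (salary = 107000)
  3. Judy Thomas (salary = 52000)
  4. Eve Brown (salary = 52000)
  5. Eve Davis (salary = 51000)

First: Karl Jones

Karl Jones


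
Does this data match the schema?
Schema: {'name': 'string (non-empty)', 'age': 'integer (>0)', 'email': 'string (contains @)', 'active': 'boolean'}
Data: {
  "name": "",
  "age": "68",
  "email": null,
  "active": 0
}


Validating each field against schema:
  name: FAIL ("" is an empty string)
  age: FAIL ("68" is not an integer)
  email: FAIL (null is not a string)
  active: FAIL (0 is not a boolean)

Result: INVALID (4 errors: name, age, email, active)

INVALID (4 errors: name, age, email, active)


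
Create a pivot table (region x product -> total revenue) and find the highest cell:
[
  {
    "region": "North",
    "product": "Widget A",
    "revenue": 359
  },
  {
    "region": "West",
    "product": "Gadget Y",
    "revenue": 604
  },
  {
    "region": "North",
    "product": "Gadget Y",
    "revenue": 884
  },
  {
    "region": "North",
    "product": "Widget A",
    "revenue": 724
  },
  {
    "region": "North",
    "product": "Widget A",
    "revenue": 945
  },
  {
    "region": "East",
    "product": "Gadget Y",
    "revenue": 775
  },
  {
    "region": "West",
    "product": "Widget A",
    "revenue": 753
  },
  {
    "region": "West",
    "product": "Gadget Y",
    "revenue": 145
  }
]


Pivot: region (rows) x product (columns) -> total revenue

     Gadget Y      Widget A    
East           775             0  
North          884          2028  
West           749           753  

Highest: North / Widget A = $2028

North / Widget A = $2028


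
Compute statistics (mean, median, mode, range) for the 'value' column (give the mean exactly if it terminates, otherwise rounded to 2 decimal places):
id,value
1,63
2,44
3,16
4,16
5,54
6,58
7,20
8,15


Data: [63, 44, 16, 16, 54, 58, 20, 15]
Count: 8
Sum: 286
Mean: 286/8 = 35.75
Sorted: [15, 16, 16, 20, 44, 54, 58, 63]
Median: 32.0
Mode: 16 (2 times)
Range: 63 - 15 = 48
Min: 15, Max: 63

mean=35.75, median=32.0, mode=16, range=48


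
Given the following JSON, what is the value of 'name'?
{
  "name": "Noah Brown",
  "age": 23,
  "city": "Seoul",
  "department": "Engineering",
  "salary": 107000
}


Looking up field 'name'
Value: Noah Brown

Noah Brown


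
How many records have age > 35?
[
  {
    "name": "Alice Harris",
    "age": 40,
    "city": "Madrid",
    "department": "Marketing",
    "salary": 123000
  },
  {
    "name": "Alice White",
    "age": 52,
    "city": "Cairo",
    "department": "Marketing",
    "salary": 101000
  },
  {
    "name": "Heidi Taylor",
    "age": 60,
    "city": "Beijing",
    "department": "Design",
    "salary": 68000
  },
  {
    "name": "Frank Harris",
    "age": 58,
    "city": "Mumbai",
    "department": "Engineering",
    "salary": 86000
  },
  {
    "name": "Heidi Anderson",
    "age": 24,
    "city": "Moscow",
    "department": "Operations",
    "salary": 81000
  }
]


Data: 5 records
Condition: age > 35

Checking each record:
  Alice Harris: 40 MATCH
  Alice White: 52 MATCH
  Heidi Taylor: 60 MATCH
  Frank Harris: 58 MATCH
  Heidi Anderson: 24

Count: 4

4


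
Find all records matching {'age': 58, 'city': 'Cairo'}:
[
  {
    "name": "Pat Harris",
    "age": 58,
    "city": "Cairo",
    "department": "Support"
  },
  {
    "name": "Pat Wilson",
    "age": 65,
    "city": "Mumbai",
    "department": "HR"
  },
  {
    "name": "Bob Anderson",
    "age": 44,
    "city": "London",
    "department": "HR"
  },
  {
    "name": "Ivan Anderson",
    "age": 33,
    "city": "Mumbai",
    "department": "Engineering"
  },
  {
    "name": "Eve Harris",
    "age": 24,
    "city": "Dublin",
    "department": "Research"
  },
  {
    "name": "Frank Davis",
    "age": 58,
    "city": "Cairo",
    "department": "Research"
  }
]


Search criteria: {'age': 58, 'city': 'Cairo'}

Checking 6 records:
  Pat Harris: {age: 58, city: Cairo} <-- MATCH
  Pat Wilson: {age: 65, city: Mumbai}
  Bob Anderson: {age: 44, city: London}
  Ivan Anderson: {age: 33, city: Mumbai}
  Eve Harris: {age: 24, city: Dublin}
  Frank Davis: {age: 58, city: Cairo} <-- MATCH

Matches: ["Pat Harris", "Frank Davis"]

["Pat Harris", "Frank Davis"]


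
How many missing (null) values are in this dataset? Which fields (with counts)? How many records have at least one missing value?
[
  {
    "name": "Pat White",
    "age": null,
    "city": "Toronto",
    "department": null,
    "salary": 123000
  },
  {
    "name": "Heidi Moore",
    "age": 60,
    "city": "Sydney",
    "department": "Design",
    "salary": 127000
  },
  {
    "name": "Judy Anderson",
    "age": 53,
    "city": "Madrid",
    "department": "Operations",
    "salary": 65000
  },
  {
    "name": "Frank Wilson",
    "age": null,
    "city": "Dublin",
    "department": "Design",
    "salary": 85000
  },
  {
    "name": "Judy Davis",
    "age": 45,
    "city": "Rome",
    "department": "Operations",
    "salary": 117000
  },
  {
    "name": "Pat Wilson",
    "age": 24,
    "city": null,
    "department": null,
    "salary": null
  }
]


Checking for missing (null) values in 6 records:

  Pat White: age, department
  Heidi Moore: complete
  Judy Anderson: complete
  Frank Wilson: age
  Judy Davis: complete
  Pat Wilson: city, department, salary

Per field:
  name: 0 missing
  age: 2 missing
  city: 1 missing
  department: 2 missing
  salary: 1 missing

Total missing values: 6
Records with any missing: 3

6 missing values (age: 2, city: 1, department: 2, salary: 1); 3 incomplete records


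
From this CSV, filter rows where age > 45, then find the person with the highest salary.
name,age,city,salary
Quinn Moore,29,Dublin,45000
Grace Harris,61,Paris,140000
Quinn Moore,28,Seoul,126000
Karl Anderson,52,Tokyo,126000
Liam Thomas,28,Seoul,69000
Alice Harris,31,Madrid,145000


Filter: age > 45
Sort by: salary (descending)

Filtered records (2):
  Grace Harris, age 61, salary $140000
  Karl Anderson, age 52, salary $126000

Highest salary: Grace Harris ($140000)

Grace Harris


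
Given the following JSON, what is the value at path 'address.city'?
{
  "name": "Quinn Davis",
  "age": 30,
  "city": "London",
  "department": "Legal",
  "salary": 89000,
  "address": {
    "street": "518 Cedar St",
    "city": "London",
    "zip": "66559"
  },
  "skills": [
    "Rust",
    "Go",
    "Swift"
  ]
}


Query: address.city
Path: address -> city
Value: London

London


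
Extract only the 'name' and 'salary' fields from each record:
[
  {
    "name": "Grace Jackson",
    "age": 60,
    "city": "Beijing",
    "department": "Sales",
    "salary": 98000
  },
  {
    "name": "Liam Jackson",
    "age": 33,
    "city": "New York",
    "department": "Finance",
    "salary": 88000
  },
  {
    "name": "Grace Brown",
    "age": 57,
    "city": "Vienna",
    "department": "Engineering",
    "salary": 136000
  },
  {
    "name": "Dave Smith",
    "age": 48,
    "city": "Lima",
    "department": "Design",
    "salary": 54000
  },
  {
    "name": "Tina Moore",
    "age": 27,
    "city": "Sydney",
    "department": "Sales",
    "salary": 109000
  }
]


Original: 5 records with fields: name, age, city, department, salary
Keep: ['name', 'salary']
Drop: ['age', 'city', 'department']
Result: 5 records, 2 fields each

[
  {
    "name": "Grace Jackson",
    "salary": 98000
  },
  {
    "name": "Liam Jackson",
    "salary": 88000
  },
  {
    "name": "Grace Brown",
    "salary": 136000
  },
  {
    "name": "Dave Smith",
    "salary": 54000
  },
  {
    "name": "Tina Moore",
    "salary": 109000
  }
]


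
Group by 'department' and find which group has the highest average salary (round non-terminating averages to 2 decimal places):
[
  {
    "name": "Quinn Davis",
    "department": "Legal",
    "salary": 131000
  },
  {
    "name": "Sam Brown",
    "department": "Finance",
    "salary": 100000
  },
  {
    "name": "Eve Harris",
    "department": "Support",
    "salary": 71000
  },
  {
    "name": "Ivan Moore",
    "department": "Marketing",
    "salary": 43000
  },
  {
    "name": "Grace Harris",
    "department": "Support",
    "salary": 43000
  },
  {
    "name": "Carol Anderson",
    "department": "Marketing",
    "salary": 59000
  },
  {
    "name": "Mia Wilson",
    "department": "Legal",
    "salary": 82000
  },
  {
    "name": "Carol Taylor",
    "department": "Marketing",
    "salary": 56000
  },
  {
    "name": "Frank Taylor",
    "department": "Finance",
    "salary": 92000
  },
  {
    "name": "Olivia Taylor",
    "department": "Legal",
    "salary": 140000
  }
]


Group by: department

Groups:
  Finance: 2 people, avg salary = 192000/2 = $96000
  Legal: 3 people, avg salary = 353000/3 ≈ $117666.67
  Marketing: 3 people, avg salary = 158000/3 ≈ $52666.67
  Support: 2 people, avg salary = 114000/2 = $57000

Highest average salary: Legal (≈$117666.67)

Legal (≈$117666.67)


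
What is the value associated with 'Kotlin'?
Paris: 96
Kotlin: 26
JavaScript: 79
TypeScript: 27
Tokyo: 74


Looking up key 'Kotlin'
Value: 26

26


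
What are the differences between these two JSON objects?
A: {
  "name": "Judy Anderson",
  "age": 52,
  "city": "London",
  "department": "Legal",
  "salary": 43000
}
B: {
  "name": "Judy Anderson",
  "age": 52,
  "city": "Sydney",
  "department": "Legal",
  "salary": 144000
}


Comparing each field (in key order):
  name: same
  age: same
  city: DIFFERENT
  department: same
  salary: DIFFERENT
Differences:
  city: London -> Sydney
  salary: 43000 -> 144000

2 field(s) changed

2 changes: city, salary


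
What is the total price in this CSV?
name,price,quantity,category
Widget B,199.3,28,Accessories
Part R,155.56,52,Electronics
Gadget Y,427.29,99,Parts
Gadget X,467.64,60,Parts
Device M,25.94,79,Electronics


Computing total price:
Values: [199.3, 155.56, 427.29, 467.64, 25.94]
Sum = 1275.73

1275.73


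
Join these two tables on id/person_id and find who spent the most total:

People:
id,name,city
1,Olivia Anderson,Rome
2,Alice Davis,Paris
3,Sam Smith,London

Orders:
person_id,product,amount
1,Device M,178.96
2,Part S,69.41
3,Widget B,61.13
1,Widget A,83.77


Join on: people.id = orders.person_id

Joined rows:
  Olivia Anderson (Rome) bought Device M for $178.96
  Alice Davis (Paris) bought Part S for $69.41
  Sam Smith (London) bought Widget B for $61.13
  Olivia Anderson (Rome) bought Widget A for $83.77

Total per person:
  Olivia Anderson: $262.73
  Alice Davis: $69.41
  Sam Smith: $61.13

Top spender: Olivia Anderson ($262.73)

Olivia Anderson ($262.73)


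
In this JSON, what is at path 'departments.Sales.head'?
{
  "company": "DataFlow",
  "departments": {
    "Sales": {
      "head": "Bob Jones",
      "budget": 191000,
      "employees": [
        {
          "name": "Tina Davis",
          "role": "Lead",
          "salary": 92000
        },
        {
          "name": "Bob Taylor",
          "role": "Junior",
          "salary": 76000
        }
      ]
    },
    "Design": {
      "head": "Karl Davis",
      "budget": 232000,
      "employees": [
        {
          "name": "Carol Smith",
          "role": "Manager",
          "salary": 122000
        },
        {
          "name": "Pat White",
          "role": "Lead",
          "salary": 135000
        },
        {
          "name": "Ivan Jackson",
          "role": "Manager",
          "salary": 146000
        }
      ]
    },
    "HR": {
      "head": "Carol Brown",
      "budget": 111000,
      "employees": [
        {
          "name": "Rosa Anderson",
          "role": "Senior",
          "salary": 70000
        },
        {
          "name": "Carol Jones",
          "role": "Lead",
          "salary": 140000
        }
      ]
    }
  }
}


Path: departments.Sales.head

Navigate:
  -> departments
  -> Sales
  -> head = 'Bob Jones'

Bob Jones


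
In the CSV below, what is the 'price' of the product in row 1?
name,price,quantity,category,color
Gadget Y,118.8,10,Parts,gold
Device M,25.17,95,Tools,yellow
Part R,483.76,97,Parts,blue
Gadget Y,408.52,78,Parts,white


Query: Row 1 ('Gadget Y'), column 'price'
Value: 118.8

118.8


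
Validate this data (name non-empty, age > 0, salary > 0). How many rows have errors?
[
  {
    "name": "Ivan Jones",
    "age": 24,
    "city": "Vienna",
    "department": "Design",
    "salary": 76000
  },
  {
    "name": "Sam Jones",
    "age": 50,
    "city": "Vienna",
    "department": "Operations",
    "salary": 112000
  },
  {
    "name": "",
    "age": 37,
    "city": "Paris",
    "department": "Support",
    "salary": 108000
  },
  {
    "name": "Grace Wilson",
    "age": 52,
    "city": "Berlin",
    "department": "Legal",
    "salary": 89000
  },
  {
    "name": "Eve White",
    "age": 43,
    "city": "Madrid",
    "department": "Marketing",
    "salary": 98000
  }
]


Validating 5 records:
Rules: name non-empty, age > 0, salary > 0

  Row 1 (Ivan Jones): OK
  Row 2 (Sam Jones): OK
  Row 3 (???): empty name
  Row 4 (Grace Wilson): OK
  Row 5 (Eve White): OK

Total errors: 1

1 errors


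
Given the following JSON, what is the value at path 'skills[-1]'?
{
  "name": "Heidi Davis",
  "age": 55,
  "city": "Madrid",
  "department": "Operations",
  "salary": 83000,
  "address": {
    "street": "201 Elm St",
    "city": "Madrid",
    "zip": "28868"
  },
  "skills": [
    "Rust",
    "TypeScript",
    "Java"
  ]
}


Query: skills[-1]
Path: skills -> last element
Value: Java

Java


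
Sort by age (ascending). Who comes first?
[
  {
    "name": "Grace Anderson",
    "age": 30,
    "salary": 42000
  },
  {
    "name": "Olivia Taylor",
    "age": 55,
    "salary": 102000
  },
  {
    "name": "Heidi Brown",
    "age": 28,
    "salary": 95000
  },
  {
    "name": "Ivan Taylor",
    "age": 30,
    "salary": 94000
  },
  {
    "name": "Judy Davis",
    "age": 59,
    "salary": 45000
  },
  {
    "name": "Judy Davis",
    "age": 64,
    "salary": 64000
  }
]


Sort by: age (ascending)

Sorted order:
  1. Heidi Brown (age = 28)
  2. Grace Anderson (age = 30)
  3. Ivan Taylor (age = 30)
  4. Olivia Taylor (age = 55)
  5. Judy Davis (age = 59)
  6. Judy Davis (age = 64)

First: Heidi Brown

Heidi Brown


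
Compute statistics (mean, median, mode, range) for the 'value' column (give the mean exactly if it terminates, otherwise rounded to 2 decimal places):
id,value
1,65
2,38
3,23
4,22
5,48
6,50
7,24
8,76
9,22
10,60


Data: [65, 38, 23, 22, 48, 50, 24, 76, 22, 60]
Count: 10
Sum: 428
Mean: 428/10 = 42.8
Sorted: [22, 22, 23, 24, 38, 48, 50, 60, 65, 76]
Median: 43.0
Mode: 22 (2 times)
Range: 76 - 22 = 54
Min: 22, Max: 76

mean=42.8, median=43.0, mode=22, range=54


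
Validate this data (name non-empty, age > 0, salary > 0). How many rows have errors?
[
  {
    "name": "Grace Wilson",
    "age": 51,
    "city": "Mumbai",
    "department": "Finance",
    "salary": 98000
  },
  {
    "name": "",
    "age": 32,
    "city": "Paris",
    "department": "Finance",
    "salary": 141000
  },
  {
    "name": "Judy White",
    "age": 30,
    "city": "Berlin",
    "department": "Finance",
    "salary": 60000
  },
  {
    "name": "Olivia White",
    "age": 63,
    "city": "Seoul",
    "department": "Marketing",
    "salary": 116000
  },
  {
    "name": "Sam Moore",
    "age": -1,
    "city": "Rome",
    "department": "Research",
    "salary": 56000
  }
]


Validating 5 records:
Rules: name non-empty, age > 0, salary > 0

  Row 1 (Grace Wilson): OK
  Row 2 (???): empty name
  Row 3 (Judy White): OK
  Row 4 (Olivia White): OK
  Row 5 (Sam Moore): negative age: -1

Total errors: 2

2 errors


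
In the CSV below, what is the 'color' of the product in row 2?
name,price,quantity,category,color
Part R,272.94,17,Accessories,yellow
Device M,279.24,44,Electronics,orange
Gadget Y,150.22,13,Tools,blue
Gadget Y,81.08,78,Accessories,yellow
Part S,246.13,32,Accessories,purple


Query: Row 2 ('Device M'), column 'color'
Value: orange

orange


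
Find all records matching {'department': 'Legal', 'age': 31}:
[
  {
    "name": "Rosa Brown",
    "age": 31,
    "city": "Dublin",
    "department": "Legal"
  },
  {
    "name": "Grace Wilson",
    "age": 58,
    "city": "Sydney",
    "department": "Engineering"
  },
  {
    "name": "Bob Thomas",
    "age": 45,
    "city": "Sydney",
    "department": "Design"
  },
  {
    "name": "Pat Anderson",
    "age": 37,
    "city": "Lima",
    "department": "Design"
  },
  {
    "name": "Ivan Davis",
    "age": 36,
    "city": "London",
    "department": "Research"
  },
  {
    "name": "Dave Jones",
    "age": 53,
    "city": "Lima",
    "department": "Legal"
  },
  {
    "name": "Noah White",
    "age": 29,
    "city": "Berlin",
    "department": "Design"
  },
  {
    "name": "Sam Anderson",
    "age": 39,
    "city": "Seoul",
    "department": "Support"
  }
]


Search criteria: {'department': 'Legal', 'age': 31}

Checking 8 records:
  Rosa Brown: {department: Legal, age: 31} <-- MATCH
  Grace Wilson: {department: Engineering, age: 58}
  Bob Thomas: {department: Design, age: 45}
  Pat Anderson: {department: Design, age: 37}
  Ivan Davis: {department: Research, age: 36}
  Dave Jones: {department: Legal, age: 53}
  Noah White: {department: Design, age: 29}
  Sam Anderson: {department: Support, age: 39}

Matches: ["Rosa Brown"]

["Rosa Brown"]


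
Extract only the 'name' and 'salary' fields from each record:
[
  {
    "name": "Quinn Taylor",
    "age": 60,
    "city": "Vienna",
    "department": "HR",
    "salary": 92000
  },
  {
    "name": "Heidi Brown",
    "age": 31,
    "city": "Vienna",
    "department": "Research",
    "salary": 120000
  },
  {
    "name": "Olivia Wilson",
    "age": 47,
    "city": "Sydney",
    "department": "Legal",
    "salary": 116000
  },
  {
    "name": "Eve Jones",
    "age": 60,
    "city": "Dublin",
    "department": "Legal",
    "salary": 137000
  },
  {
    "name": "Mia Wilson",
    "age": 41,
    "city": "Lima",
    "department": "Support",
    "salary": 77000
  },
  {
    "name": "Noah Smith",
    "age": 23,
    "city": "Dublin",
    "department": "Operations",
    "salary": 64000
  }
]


Original: 6 records with fields: name, age, city, department, salary
Keep: ['name', 'salary']
Drop: ['age', 'city', 'department']
Result: 6 records, 2 fields each

[
  {
    "name": "Quinn Taylor",
    "salary": 92000
  },
  {
    "name": "Heidi Brown",
    "salary": 120000
  },
  {
    "name": "Olivia Wilson",
    "salary": 116000
  },
  {
    "name": "Eve Jones",
    "salary": 137000
  },
  {
    "name": "Mia Wilson",
    "salary": 77000
  },
  {
    "name": "Noah Smith",
    "salary": 64000
  }
]


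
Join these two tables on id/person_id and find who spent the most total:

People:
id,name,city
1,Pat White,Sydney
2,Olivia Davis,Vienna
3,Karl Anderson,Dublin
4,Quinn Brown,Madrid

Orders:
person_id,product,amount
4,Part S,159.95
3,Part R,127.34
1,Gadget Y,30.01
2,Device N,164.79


Join on: people.id = orders.person_id

Joined rows:
  Quinn Brown (Madrid) bought Part S for $159.95
  Karl Anderson (Dublin) bought Part R for $127.34
  Pat White (Sydney) bought Gadget Y for $30.01
  Olivia Davis (Vienna) bought Device N for $164.79

Total per person:
  Olivia Davis: $164.79
  Quinn Brown: $159.95
  Karl Anderson: $127.34
  Pat White: $30.01

Top spender: Olivia Davis ($164.79)

Olivia Davis ($164.79)


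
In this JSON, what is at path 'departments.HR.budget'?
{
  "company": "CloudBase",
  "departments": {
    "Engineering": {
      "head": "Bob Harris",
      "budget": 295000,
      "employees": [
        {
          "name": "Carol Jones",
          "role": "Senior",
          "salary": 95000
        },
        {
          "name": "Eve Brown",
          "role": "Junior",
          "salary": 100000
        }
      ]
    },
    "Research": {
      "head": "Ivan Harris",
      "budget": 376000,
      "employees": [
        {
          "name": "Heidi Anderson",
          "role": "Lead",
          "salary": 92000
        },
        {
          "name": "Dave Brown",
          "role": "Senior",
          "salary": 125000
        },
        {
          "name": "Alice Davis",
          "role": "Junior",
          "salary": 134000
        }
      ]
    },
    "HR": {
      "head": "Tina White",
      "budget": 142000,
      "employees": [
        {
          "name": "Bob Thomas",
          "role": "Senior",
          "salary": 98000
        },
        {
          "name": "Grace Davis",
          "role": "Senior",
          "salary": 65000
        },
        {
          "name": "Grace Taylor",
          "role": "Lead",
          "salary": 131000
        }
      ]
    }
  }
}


Path: departments.HR.budget

Navigate:
  -> departments
  -> HR
  -> budget = 142000

142000
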